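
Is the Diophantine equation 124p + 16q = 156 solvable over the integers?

gcd(124, 16) = 4  (124 = 7×16 + 12, 16 = 1×12 + 4, 12 = 3×4).
4 divides 156, so integer solutions exist.

yes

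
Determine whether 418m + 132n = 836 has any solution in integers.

yes

gcd(418, 132) = 22  (418 = 3×132 + 22, 132 = 6×22).
22 divides 836, so integer solutions exist.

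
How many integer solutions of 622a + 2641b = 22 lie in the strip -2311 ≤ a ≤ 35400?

gcd(2641, 622) = 1.
By Bézout, 622×(794) + 2641×(-187) = 1.
Particular solution: (1622, -382).
General solution: a = 1622 + 2641t, b = -382 - 622t for integer t.
-2311 ≤ 1622 + 2641t ≤ 35400 gives t ∈ [-1, 12], which is 14 values.

14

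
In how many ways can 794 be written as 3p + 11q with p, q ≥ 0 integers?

gcd(11, 3) = 1.
By Bézout, 3*(4) + 11*(-1) = 1.
One solution: (8, 70).
General: p = 8 + 11t, q = 70 - 3t.
p ≥ 0 ⇒ t ≥ 0; q ≥ 0 ⇒ t ≤ 23. So t ∈ [0, 23]: 24 solutions.

24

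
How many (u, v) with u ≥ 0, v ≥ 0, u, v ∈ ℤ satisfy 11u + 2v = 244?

gcd(11, 2) = 1.
By Bézout, 11×(1) + 2×(-5) = 1.
One solution: (0, 122).
General: u = 0 + 2t, v = 122 - 11t.
u ≥ 0 ⇒ t ≥ 0; v ≥ 0 ⇒ t ≤ 11. So t ∈ [0, 11]: 12 solutions.

12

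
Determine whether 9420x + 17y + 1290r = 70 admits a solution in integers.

gcd(9420, 17) = 1  (9420 = 554*17 + 2, 17 = 8*2 + 1, 2 = 2*1).
gcd(1, 1290) = 1.
1 divides 70, so integer solutions exist.

yes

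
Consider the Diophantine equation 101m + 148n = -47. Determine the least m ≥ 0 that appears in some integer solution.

1

gcd(148, 101) = 1.
1 divides -47, so solutions exist.
By Bézout, 101*(-63) + 148*(43) = 1.
Scale by -47/1 = -47: (m₀, n₀) = (2961, -2021).
General solution: m = 2961 + 148t, n = -2021 - 101t for integer t.
m ≥ 0: smallest is 2961 mod 148 = 1 (at t = -20), with n = -1.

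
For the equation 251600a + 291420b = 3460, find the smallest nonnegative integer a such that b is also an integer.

gcd(291420, 251600):
  291420 = 1×251600 + 39820
  251600 = 6×39820 + 12680
  39820 = 3×12680 + 1780
  12680 = 7×1780 + 220
  1780 = 8×220 + 20
  220 = 11×20
so gcd(291420, 251600) = 20.
20 divides 3460, so solutions exist.
Back-substitute for Bézout coefficients:
  20 = 1780 - 8×220
  ... = 251600×(-1310) + 291420×(1131)
Scale by 3460/20 = 173: (a₀, b₀) = (-226630, 195663).
General solution: a = -226630 + 14571t, b = 195663 - 12580t for integer t.
a ≥ 0: smallest is -226630 mod 14571 = 6506 (at t = 16), with b = -5617.

6506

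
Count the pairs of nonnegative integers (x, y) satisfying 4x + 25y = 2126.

21

gcd(25, 4) = 1.
By Bézout, 4×(-6) + 25×(1) = 1.
One solution: (19, 82).
General: x = 19 + 25t, y = 82 - 4t.
x ≥ 0 ⇒ t ≥ 0; y ≥ 0 ⇒ t ≤ 20. So t ∈ [0, 20]: 21 solutions.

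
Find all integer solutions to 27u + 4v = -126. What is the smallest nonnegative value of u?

gcd(27, 4):
  27 = 6·4 + 3
  4 = 1·3 + 1
  3 = 3·1
so gcd(27, 4) = 1.
1 divides -126, so solutions exist.
Back-substitute for Bézout coefficients:
  1 = 4 - 1·3
  ... = 27·(-1) + 4·(7)
Scale by -126/1 = -126: (u₀, v₀) = (126, -882).
General solution: u = 126 + 4t, v = -882 - 27t for integer t.
u ≥ 0: smallest is 126 mod 4 = 2 (at t = -31), with v = -45.

2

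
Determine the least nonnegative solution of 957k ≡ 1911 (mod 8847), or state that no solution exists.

418

gcd(8847, 957) = 3  (8847 = 9·957 + 234, 957 = 4·234 + 21, 234 = 11·21 + 3, 21 = 7·3).
3 divides 1911, so solutions exist.
Back-substituting, 957·(-416) + 8847·(45) = 3.
So 957·(-416) ≡ 3 (mod 8847); multiply by 637: k ≡ -264992 (mod 2949).
Smallest nonnegative: k = -264992 mod 2949 = 418.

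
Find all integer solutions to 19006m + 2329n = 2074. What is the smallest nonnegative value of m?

18

gcd(19006, 2329) = 17.
17 divides 2074, so solutions exist.
By Bézout, 19006*(-56) + 2329*(457) = 17.
Scale by 2074/17 = 122: (m₀, n₀) = (-6832, 55754).
General solution: m = -6832 + 137t, n = 55754 - 1118t for integer t.
m ≥ 0: smallest is -6832 mod 137 = 18 (at t = 50), with n = -146.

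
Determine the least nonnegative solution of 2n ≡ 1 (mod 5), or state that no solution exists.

gcd(5, 2) = 1.
1 divides 1, so solutions exist.
By Bézout, 2*(-2) + 5*(1) = 1.
So 2*(-2) ≡ 1 (mod 5); multiply by 1: n ≡ -2 (mod 5).
Smallest nonnegative: n = -2 mod 5 = 3.

3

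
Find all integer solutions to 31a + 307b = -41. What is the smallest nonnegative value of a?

68

gcd(307, 31) = 1  (307 = 9×31 + 28, 31 = 1×28 + 3, 28 = 9×3 + 1, 3 = 3×1).
1 divides -41, so solutions exist.
Back-substituting, 31×(-99) + 307×(10) = 1.
Scale by -41/1 = -41: (a₀, b₀) = (4059, -410).
General solution: a = 4059 + 307t, b = -410 - 31t for integer t.
a ≥ 0: smallest is 4059 mod 307 = 68 (at t = -13), with b = -7.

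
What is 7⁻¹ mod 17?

5

gcd(17, 7) = 1.
By Bézout, 7*(5) + 17*(-2) = 1.
So 7*5 ≡ 1 (mod 17), and 5 mod 17 = 5.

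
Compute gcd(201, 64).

gcd(201, 64):
  201 = 3*64 + 9
  64 = 7*9 + 1
  9 = 9*1
so gcd(201, 64) = 1.

1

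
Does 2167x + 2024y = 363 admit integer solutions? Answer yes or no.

gcd(2167, 2024):
  2167 = 1×2024 + 143
  2024 = 14×143 + 22
  143 = 6×22 + 11
  22 = 2×11
so gcd(2167, 2024) = 11.
11 divides 363, so integer solutions exist.

yes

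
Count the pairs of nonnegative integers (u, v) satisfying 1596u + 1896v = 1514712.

6

gcd(1896, 1596):
  1896 = 1*1596 + 300
  1596 = 5*300 + 96
  300 = 3*96 + 12
  96 = 8*12
so gcd(1896, 1596) = 12.
Back-substitute for Bézout coefficients:
  12 = 300 - 3*96
  ... = 1596*(-19) + 1896*(16)
Scale by 126226: one solution is (-2398294, 2019616). Reduce u mod 158: (146, 676).
General: u = 146 + 158t, v = 676 - 133t.
u ≥ 0 ⇒ t ≥ 0; v ≥ 0 ⇒ t ≤ 5. So t ∈ [0, 5]: 6 solutions.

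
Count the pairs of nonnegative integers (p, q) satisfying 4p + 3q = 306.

26

gcd(4, 3) = 1.
By Bézout, 4×(1) + 3×(-1) = 1.
One solution: (0, 102).
General: p = 0 + 3t, q = 102 - 4t.
p ≥ 0 ⇒ t ≥ 0; q ≥ 0 ⇒ t ≤ 25. So t ∈ [0, 25]: 26 solutions.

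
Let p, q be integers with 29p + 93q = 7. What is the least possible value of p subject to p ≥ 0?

74

gcd(93, 29):
  93 = 3·29 + 6
  29 = 4·6 + 5
  6 = 1·5 + 1
  5 = 5·1
so gcd(93, 29) = 1.
1 divides 7, so solutions exist.
Back-substitute for Bézout coefficients:
  1 = 6 - 1·5
  ... = 29·(-16) + 93·(5)
Scale by 7/1 = 7: (p₀, q₀) = (-112, 35).
General solution: p = -112 + 93t, q = 35 - 29t for integer t.
p ≥ 0: smallest is -112 mod 93 = 74 (at t = 2), with q = -23.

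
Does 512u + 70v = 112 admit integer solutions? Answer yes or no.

gcd(512, 70):
  512 = 7·70 + 22
  70 = 3·22 + 4
  22 = 5·4 + 2
  4 = 2·2
so gcd(512, 70) = 2.
2 divides 112, so integer solutions exist.

yes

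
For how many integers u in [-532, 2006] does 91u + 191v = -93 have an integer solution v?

13

gcd(191, 91) = 1  (191 = 2·91 + 9, 91 = 10·9 + 1, 9 = 9·1).
Back-substituting, 91·(21) + 191·(-10) = 1.
Scale by -93: particular solution (-1953, 930); reduce u mod 191: (148, -71).
General solution: u = 148 + 191t, v = -71 - 91t for integer t.
-532 ≤ 148 + 191t ≤ 2006 gives t ∈ [-3, 9], which is 13 values.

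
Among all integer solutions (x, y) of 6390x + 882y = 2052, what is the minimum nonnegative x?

34

gcd(6390, 882):
  6390 = 7·882 + 216
  882 = 4·216 + 18
  216 = 12·18
so gcd(6390, 882) = 18.
18 divides 2052, so solutions exist.
Back-substitute for Bézout coefficients:
  18 = 882 - 4·216
  ... = 6390·(-4) + 882·(29)
Scale by 2052/18 = 114: (x₀, y₀) = (-456, 3306).
General solution: x = -456 + 49t, y = 3306 - 355t for integer t.
x ≥ 0: smallest is -456 mod 49 = 34 (at t = 10), with y = -244.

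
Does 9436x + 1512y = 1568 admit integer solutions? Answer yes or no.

yes

gcd(9436, 1512) = 28  (9436 = 6*1512 + 364, 1512 = 4*364 + 56, 364 = 6*56 + 28, 56 = 2*28).
28 divides 1568, so integer solutions exist.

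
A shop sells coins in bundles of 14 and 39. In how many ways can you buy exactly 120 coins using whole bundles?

1

Need nonnegative integers with 14j + 39k = 120.
gcd(14, 39) = 1, and 14·(14) + 39·(-5) = 1.
So (j₀, k₀) = (1680, -600); general j = 1680 + 39t, k = -600 - 14t.
j ≥ 0 ⇒ t ≥ -43; k ≥ 0 ⇒ t ≤ -43. That's 1 value of t.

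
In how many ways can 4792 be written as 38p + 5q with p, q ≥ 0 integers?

25

gcd(38, 5):
  38 = 7×5 + 3
  5 = 1×3 + 2
  3 = 1×2 + 1
  2 = 2×1
so gcd(38, 5) = 1.
Back-substitute for Bézout coefficients:
  1 = 3 - 1×2
  ... = 38×(2) + 5×(-15)
Scale by 4792: one solution is (9584, -71880). Reduce p mod 5: (4, 928).
General: p = 4 + 5t, q = 928 - 38t.
p ≥ 0 ⇒ t ≥ 0; q ≥ 0 ⇒ t ≤ 24. So t ∈ [0, 24]: 25 solutions.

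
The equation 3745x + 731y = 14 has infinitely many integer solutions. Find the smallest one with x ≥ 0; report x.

gcd(3745, 731):
  3745 = 5×731 + 90
  731 = 8×90 + 11
  90 = 8×11 + 2
  11 = 5×2 + 1
  2 = 2×1
so gcd(3745, 731) = 1.
1 divides 14, so solutions exist.
Back-substitute for Bézout coefficients:
  1 = 11 - 5×2
  ... = 3745×(-333) + 731×(1706)
Scale by 14/1 = 14: (x₀, y₀) = (-4662, 23884).
General solution: x = -4662 + 731t, y = 23884 - 3745t for integer t.
x ≥ 0: smallest is -4662 mod 731 = 455 (at t = 7), with y = -2331.

455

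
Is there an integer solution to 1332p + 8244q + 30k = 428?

no

gcd(8244, 1332) = 36  (8244 = 6*1332 + 252, 1332 = 5*252 + 72, 252 = 3*72 + 36, 72 = 2*36).
gcd(36, 30) = 6.
6 does not divide 428 (remainder 2), so no integer solutions.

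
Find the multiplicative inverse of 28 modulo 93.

10

gcd(93, 28) = 1  (93 = 3×28 + 9, 28 = 3×9 + 1, 9 = 9×1).
Back-substituting, 28×(10) + 93×(-3) = 1.
So 28×10 ≡ 1 (mod 93), and 10 mod 93 = 10.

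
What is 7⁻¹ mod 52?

15

gcd(52, 7) = 1  (52 = 7×7 + 3, 7 = 2×3 + 1, 3 = 3×1).
Back-substituting, 7×(15) + 52×(-2) = 1.
So 7×15 ≡ 1 (mod 52), and 15 mod 52 = 15.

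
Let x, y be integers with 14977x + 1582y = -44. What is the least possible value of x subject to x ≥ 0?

gcd(14977, 1582):
  14977 = 9·1582 + 739
  1582 = 2·739 + 104
  739 = 7·104 + 11
  104 = 9·11 + 5
  11 = 2·5 + 1
  5 = 5·1
so gcd(14977, 1582) = 1.
1 divides -44, so solutions exist.
Back-substitute for Bézout coefficients:
  1 = 11 - 2·5
  ... = 14977·(289) + 1582·(-2736)
Scale by -44/1 = -44: (x₀, y₀) = (-12716, 120384).
General solution: x = -12716 + 1582t, y = 120384 - 14977t for integer t.
x ≥ 0: smallest is -12716 mod 1582 = 1522 (at t = 9), with y = -14409.

1522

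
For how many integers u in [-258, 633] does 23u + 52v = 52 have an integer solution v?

gcd(52, 23) = 1.
By Bézout, 23×(-9) + 52×(4) = 1.
Particular solution: (0, 1).
General solution: u = 0 + 52t, v = 1 - 23t for integer t.
-258 ≤ 0 + 52t ≤ 633 gives t ∈ [-4, 12], which is 17 values.

17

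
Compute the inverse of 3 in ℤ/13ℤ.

9

gcd(13, 3):
  13 = 4*3 + 1
  3 = 3*1
so gcd(13, 3) = 1.
Back-substitute for Bézout coefficients:
  1 = 13 - 4*3
  ... = 3*(-4) + 13*(1)
So 3*-4 ≡ 1 (mod 13), and -4 mod 13 = 9.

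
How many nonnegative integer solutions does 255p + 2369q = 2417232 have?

4

gcd(2369, 255):
  2369 = 9×255 + 74
  255 = 3×74 + 33
  74 = 2×33 + 8
  33 = 4×8 + 1
  8 = 8×1
so gcd(2369, 255) = 1.
Back-substitute for Bézout coefficients:
  1 = 33 - 4×8
  ... = 255×(288) + 2369×(-31)
Scale by 2417232: one solution is (696162816, -74934192). Reduce p mod 2369: (1369, 873).
General: p = 1369 + 2369t, q = 873 - 255t.
p ≥ 0 ⇒ t ≥ 0; q ≥ 0 ⇒ t ≤ 3. So t ∈ [0, 3]: 4 solutions.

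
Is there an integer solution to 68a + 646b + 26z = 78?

yes

gcd(646, 68):
  646 = 9×68 + 34
  68 = 2×34
so gcd(646, 68) = 34.
gcd(34, 26) = 2.
2 divides 78, so integer solutions exist.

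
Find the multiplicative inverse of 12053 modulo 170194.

158121

gcd(170194, 12053) = 1.
By Bézout, 12053×(-12073) + 170194×(855) = 1.
So 12053×-12073 ≡ 1 (mod 170194), and -12073 mod 170194 = 158121.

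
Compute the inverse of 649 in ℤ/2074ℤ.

gcd(2074, 649):
  2074 = 3×649 + 127
  649 = 5×127 + 14
  127 = 9×14 + 1
  14 = 14×1
so gcd(2074, 649) = 1.
Back-substitute for Bézout coefficients:
  1 = 127 - 9×14
  ... = 649×(-147) + 2074×(46)
So 649×-147 ≡ 1 (mod 2074), and -147 mod 2074 = 1927.

1927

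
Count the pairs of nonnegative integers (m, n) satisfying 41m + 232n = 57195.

7

gcd(232, 41):
  232 = 5*41 + 27
  41 = 1*27 + 14
  27 = 1*14 + 13
  14 = 1*13 + 1
  13 = 13*1
so gcd(232, 41) = 1.
Back-substitute for Bézout coefficients:
  1 = 14 - 1*13
  ... = 41*(17) + 232*(-3)
Scale by 57195: one solution is (972315, -171585). Reduce m mod 232: (3, 246).
General: m = 3 + 232t, n = 246 - 41t.
m ≥ 0 ⇒ t ≥ 0; n ≥ 0 ⇒ t ≤ 6. So t ∈ [0, 6]: 7 solutions.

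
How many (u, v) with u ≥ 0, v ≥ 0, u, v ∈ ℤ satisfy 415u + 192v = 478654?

gcd(415, 192) = 1  (415 = 2·192 + 31, 192 = 6·31 + 6, 31 = 5·6 + 1, 6 = 6·1).
Back-substituting, 415·(31) + 192·(-67) = 1.
Scale by 478654: one solution is (14838274, -32069818). Reduce u mod 192: (130, 2212).
General: u = 130 + 192t, v = 2212 - 415t.
u ≥ 0 ⇒ t ≥ 0; v ≥ 0 ⇒ t ≤ 5. So t ∈ [0, 5]: 6 solutions.

6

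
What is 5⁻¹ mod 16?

gcd(16, 5) = 1.
By Bézout, 5*(-3) + 16*(1) = 1.
So 5*-3 ≡ 1 (mod 16), and -3 mod 16 = 13.

13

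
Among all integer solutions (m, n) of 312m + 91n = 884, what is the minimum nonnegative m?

gcd(312, 91):
  312 = 3·91 + 39
  91 = 2·39 + 13
  39 = 3·13
so gcd(312, 91) = 13.
13 divides 884, so solutions exist.
Back-substitute for Bézout coefficients:
  13 = 91 - 2·39
  ... = 312·(-2) + 91·(7)
Scale by 884/13 = 68: (m₀, n₀) = (-136, 476).
General solution: m = -136 + 7t, n = 476 - 24t for integer t.
m ≥ 0: smallest is -136 mod 7 = 4 (at t = 20), with n = -4.

4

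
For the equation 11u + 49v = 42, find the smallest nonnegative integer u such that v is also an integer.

gcd(49, 11) = 1  (49 = 4×11 + 5, 11 = 2×5 + 1, 5 = 5×1).
1 divides 42, so solutions exist.
Back-substituting, 11×(9) + 49×(-2) = 1.
Scale by 42/1 = 42: (u₀, v₀) = (378, -84).
General solution: u = 378 + 49t, v = -84 - 11t for integer t.
u ≥ 0: smallest is 378 mod 49 = 35 (at t = -7), with v = -7.

35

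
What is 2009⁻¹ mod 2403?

1787

gcd(2403, 2009) = 1  (2403 = 1×2009 + 394, 2009 = 5×394 + 39, 394 = 10×39 + 4, 39 = 9×4 + 3, 4 = 1×3 + 1, 3 = 3×1).
Back-substituting, 2009×(-616) + 2403×(515) = 1.
So 2009×-616 ≡ 1 (mod 2403), and -616 mod 2403 = 1787.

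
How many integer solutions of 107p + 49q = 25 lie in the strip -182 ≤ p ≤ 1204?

gcd(107, 49):
  107 = 2×49 + 9
  49 = 5×9 + 4
  9 = 2×4 + 1
  4 = 4×1
so gcd(107, 49) = 1.
Back-substitute for Bézout coefficients:
  1 = 9 - 2×4
  ... = 107×(11) + 49×(-24)
Scale by 25: particular solution (275, -600); reduce p mod 49: (30, -65).
General solution: p = 30 + 49t, q = -65 - 107t for integer t.
-182 ≤ 30 + 49t ≤ 1204 gives t ∈ [-4, 23], which is 28 values.

28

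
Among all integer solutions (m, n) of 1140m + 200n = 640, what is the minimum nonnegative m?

6

gcd(1140, 200) = 20.
20 divides 640, so solutions exist.
By Bézout, 1140*(3) + 200*(-17) = 20.
Scale by 640/20 = 32: (m₀, n₀) = (96, -544).
General solution: m = 96 + 10t, n = -544 - 57t for integer t.
m ≥ 0: smallest is 96 mod 10 = 6 (at t = -9), with n = -31.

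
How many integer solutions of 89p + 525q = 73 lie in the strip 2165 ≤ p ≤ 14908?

25

gcd(525, 89) = 1  (525 = 5·89 + 80, 89 = 1·80 + 9, 80 = 8·9 + 8, 9 = 1·8 + 1, 8 = 8·1).
Back-substituting, 89·(59) + 525·(-10) = 1.
Scale by 73: particular solution (4307, -730); reduce p mod 525: (107, -18).
General solution: p = 107 + 525t, q = -18 - 89t for integer t.
2165 ≤ 107 + 525t ≤ 14908 gives t ∈ [4, 28], which is 25 values.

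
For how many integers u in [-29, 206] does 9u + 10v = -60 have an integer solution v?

23

gcd(10, 9):
  10 = 1×9 + 1
  9 = 9×1
so gcd(10, 9) = 1.
Back-substitute for Bézout coefficients:
  1 = 10 - 1×9
  ... = 9×(-1) + 10×(1)
Scale by -60: particular solution (60, -60); reduce u mod 10: (0, -6).
General solution: u = 0 + 10t, v = -6 - 9t for integer t.
-29 ≤ 0 + 10t ≤ 206 gives t ∈ [-2, 20], which is 23 values.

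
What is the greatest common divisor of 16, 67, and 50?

1

gcd(67, 16) = 1.
gcd(1, 50) = 1.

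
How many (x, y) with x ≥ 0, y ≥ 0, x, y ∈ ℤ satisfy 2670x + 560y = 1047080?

gcd(2670, 560) = 10.
By Bézout, 2670*(-13) + 560*(62) = 10.
One solution: (44, 1660).
General: x = 44 + 56t, y = 1660 - 267t.
x ≥ 0 ⇒ t ≥ 0; y ≥ 0 ⇒ t ≤ 6. So t ∈ [0, 6]: 7 solutions.

7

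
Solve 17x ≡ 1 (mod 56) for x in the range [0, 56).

33

gcd(56, 17) = 1  (56 = 3×17 + 5, 17 = 3×5 + 2, 5 = 2×2 + 1, 2 = 2×1).
Back-substituting, 17×(-23) + 56×(7) = 1.
So 17×-23 ≡ 1 (mod 56), and -23 mod 56 = 33.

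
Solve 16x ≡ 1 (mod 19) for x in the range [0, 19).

gcd(19, 16) = 1  (19 = 1*16 + 3, 16 = 5*3 + 1, 3 = 3*1).
Back-substituting, 16*(6) + 19*(-5) = 1.
So 16*6 ≡ 1 (mod 19), and 6 mod 19 = 6.

6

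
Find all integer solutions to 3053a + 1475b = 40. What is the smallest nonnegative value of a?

430

gcd(3053, 1475):
  3053 = 2·1475 + 103
  1475 = 14·103 + 33
  103 = 3·33 + 4
  33 = 8·4 + 1
  4 = 4·1
so gcd(3053, 1475) = 1.
1 divides 40, so solutions exist.
Back-substitute for Bézout coefficients:
  1 = 33 - 8·4
  ... = 3053·(-358) + 1475·(741)
Scale by 40/1 = 40: (a₀, b₀) = (-14320, 29640).
General solution: a = -14320 + 1475t, b = 29640 - 3053t for integer t.
a ≥ 0: smallest is -14320 mod 1475 = 430 (at t = 10), with b = -890.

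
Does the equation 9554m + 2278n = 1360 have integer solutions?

gcd(9554, 2278):
  9554 = 4·2278 + 442
  2278 = 5·442 + 68
  442 = 6·68 + 34
  68 = 2·34
so gcd(9554, 2278) = 34.
34 divides 1360, so integer solutions exist.

yes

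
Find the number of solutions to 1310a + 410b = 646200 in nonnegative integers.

gcd(1310, 410):
  1310 = 3*410 + 80
  410 = 5*80 + 10
  80 = 8*10
so gcd(1310, 410) = 10.
Back-substitute for Bézout coefficients:
  10 = 410 - 5*80
  ... = 1310*(-5) + 410*(16)
Scale by 64620: one solution is (-323100, 1033920). Reduce a mod 41: (21, 1509).
General: a = 21 + 41t, b = 1509 - 131t.
a ≥ 0 ⇒ t ≥ 0; b ≥ 0 ⇒ t ≤ 11. So t ∈ [0, 11]: 12 solutions.

12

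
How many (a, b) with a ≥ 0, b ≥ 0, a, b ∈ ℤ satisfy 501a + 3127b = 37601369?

gcd(3127, 501) = 1  (3127 = 6×501 + 121, 501 = 4×121 + 17, 121 = 7×17 + 2, 17 = 8×2 + 1, 2 = 2×1).
Back-substituting, 501×(1473) + 3127×(-236) = 1.
Scale by 37601369: one solution is (55386816537, -8873923084). Reduce a mod 3127: (1022, 11861).
General: a = 1022 + 3127t, b = 11861 - 501t.
a ≥ 0 ⇒ t ≥ 0; b ≥ 0 ⇒ t ≤ 23. So t ∈ [0, 23]: 24 solutions.

24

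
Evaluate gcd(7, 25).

gcd(25, 7) = 1  (25 = 3×7 + 4, 7 = 1×4 + 3, 4 = 1×3 + 1, 3 = 3×1).

1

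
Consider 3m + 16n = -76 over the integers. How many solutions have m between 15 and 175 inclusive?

gcd(16, 3) = 1.
By Bézout, 3×(-5) + 16×(1) = 1.
Particular solution: (12, -7).
General solution: m = 12 + 16t, n = -7 - 3t for integer t.
15 ≤ 12 + 16t ≤ 175 gives t ∈ [1, 10], which is 10 values.

10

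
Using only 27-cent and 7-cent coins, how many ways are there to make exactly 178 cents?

Need nonnegative integers with 27j + 7k = 178.
gcd(27, 7) = 1, and 27·(-1) + 7·(4) = 1.
So (j₀, k₀) = (-178, 712); general j = -178 + 7t, k = 712 - 27t.
j ≥ 0 ⇒ t ≥ 26; k ≥ 0 ⇒ t ≤ 26. That's 1 value of t.

1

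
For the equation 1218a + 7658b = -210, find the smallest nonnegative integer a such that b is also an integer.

113

gcd(7658, 1218):
  7658 = 6*1218 + 350
  1218 = 3*350 + 168
  350 = 2*168 + 14
  168 = 12*14
so gcd(7658, 1218) = 14.
14 divides -210, so solutions exist.
Back-substitute for Bézout coefficients:
  14 = 350 - 2*168
  ... = 1218*(-44) + 7658*(7)
Scale by -210/14 = -15: (a₀, b₀) = (660, -105).
General solution: a = 660 + 547t, b = -105 - 87t for integer t.
a ≥ 0: smallest is 660 mod 547 = 113 (at t = -1), with b = -18.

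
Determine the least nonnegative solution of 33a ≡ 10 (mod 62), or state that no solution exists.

gcd(62, 33):
  62 = 1*33 + 29
  33 = 1*29 + 4
  29 = 7*4 + 1
  4 = 4*1
so gcd(62, 33) = 1.
1 divides 10, so solutions exist.
Back-substitute for Bézout coefficients:
  1 = 29 - 7*4
  ... = 33*(-15) + 62*(8)
So 33*(-15) ≡ 1 (mod 62); multiply by 10: a ≡ -150 (mod 62).
Smallest nonnegative: a = -150 mod 62 = 36.

36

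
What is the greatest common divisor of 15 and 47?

1

gcd(47, 15):
  47 = 3×15 + 2
  15 = 7×2 + 1
  2 = 2×1
so gcd(47, 15) = 1.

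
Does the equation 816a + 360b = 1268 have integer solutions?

gcd(816, 360) = 24  (816 = 2×360 + 96, 360 = 3×96 + 72, 96 = 1×72 + 24, 72 = 3×24).
24 does not divide 1268 (remainder 20), so no integer solutions.

no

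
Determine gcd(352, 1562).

22

gcd(1562, 352) = 22  (1562 = 4·352 + 154, 352 = 2·154 + 44, 154 = 3·44 + 22, 44 = 2·22).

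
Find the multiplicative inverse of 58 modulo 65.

gcd(65, 58):
  65 = 1·58 + 7
  58 = 8·7 + 2
  7 = 3·2 + 1
  2 = 2·1
so gcd(65, 58) = 1.
Back-substitute for Bézout coefficients:
  1 = 7 - 3·2
  ... = 58·(-28) + 65·(25)
So 58·-28 ≡ 1 (mod 65), and -28 mod 65 = 37.

37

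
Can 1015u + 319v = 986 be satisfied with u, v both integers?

gcd(1015, 319) = 29.
29 divides 986, so integer solutions exist.

yes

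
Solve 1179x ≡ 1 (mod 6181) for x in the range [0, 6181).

5122

gcd(6181, 1179) = 1  (6181 = 5×1179 + 286, 1179 = 4×286 + 35, 286 = 8×35 + 6, 35 = 5×6 + 5, 6 = 1×5 + 1, 5 = 5×1).
Back-substituting, 1179×(-1059) + 6181×(202) = 1.
So 1179×-1059 ≡ 1 (mod 6181), and -1059 mod 6181 = 5122.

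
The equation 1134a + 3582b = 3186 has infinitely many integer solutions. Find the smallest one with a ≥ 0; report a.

126

gcd(3582, 1134):
  3582 = 3*1134 + 180
  1134 = 6*180 + 54
  180 = 3*54 + 18
  54 = 3*18
so gcd(3582, 1134) = 18.
18 divides 3186, so solutions exist.
Back-substitute for Bézout coefficients:
  18 = 180 - 3*54
  ... = 1134*(-60) + 3582*(19)
Scale by 3186/18 = 177: (a₀, b₀) = (-10620, 3363).
General solution: a = -10620 + 199t, b = 3363 - 63t for integer t.
a ≥ 0: smallest is -10620 mod 199 = 126 (at t = 54), with b = -39.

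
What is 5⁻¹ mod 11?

gcd(11, 5) = 1  (11 = 2*5 + 1, 5 = 5*1).
Back-substituting, 5*(-2) + 11*(1) = 1.
So 5*-2 ≡ 1 (mod 11), and -2 mod 11 = 9.

9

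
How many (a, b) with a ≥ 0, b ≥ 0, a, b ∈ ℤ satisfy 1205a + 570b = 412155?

gcd(1205, 570) = 5.
By Bézout, 1205*(-35) + 570*(74) = 5.
One solution: (27, 666).
General: a = 27 + 114t, b = 666 - 241t.
a ≥ 0 ⇒ t ≥ 0; b ≥ 0 ⇒ t ≤ 2. So t ∈ [0, 2]: 3 solutions.

3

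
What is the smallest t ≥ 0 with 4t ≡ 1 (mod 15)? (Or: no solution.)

gcd(15, 4):
  15 = 3*4 + 3
  4 = 1*3 + 1
  3 = 3*1
so gcd(15, 4) = 1.
1 divides 1, so solutions exist.
Back-substitute for Bézout coefficients:
  1 = 4 - 1*3
  ... = 4*(4) + 15*(-1)
So 4*(4) ≡ 1 (mod 15); multiply by 1: t ≡ 4 (mod 15).
Smallest nonnegative: t = 4 mod 15 = 4.

4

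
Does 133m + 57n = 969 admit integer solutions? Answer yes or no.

gcd(133, 57) = 19  (133 = 2·57 + 19, 57 = 3·19).
19 divides 969, so integer solutions exist.

yes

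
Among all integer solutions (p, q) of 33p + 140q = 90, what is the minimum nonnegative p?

130

gcd(140, 33) = 1  (140 = 4×33 + 8, 33 = 4×8 + 1, 8 = 8×1).
1 divides 90, so solutions exist.
Back-substituting, 33×(17) + 140×(-4) = 1.
Scale by 90/1 = 90: (p₀, q₀) = (1530, -360).
General solution: p = 1530 + 140t, q = -360 - 33t for integer t.
p ≥ 0: smallest is 1530 mod 140 = 130 (at t = -10), with q = -30.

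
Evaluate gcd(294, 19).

1

gcd(294, 19) = 1  (294 = 15×19 + 9, 19 = 2×9 + 1, 9 = 9×1).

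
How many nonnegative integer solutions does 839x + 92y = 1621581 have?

gcd(839, 92):
  839 = 9×92 + 11
  92 = 8×11 + 4
  11 = 2×4 + 3
  4 = 1×3 + 1
  3 = 3×1
so gcd(839, 92) = 1.
Back-substitute for Bézout coefficients:
  1 = 4 - 1×3
  ... = 839×(-25) + 92×(228)
Scale by 1621581: one solution is (-40539525, 369720468). Reduce x mod 92: (91, 16796).
General: x = 91 + 92t, y = 16796 - 839t.
x ≥ 0 ⇒ t ≥ 0; y ≥ 0 ⇒ t ≤ 20. So t ∈ [0, 20]: 21 solutions.

21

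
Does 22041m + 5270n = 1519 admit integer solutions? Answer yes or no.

yes

gcd(22041, 5270):
  22041 = 4*5270 + 961
  5270 = 5*961 + 465
  961 = 2*465 + 31
  465 = 15*31
so gcd(22041, 5270) = 31.
31 divides 1519, so integer solutions exist.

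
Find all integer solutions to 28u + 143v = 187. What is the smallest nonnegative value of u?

22

gcd(143, 28) = 1.
1 divides 187, so solutions exist.
By Bézout, 28·(46) + 143·(-9) = 1.
Scale by 187/1 = 187: (u₀, v₀) = (8602, -1683).
General solution: u = 8602 + 143t, v = -1683 - 28t for integer t.
u ≥ 0: smallest is 8602 mod 143 = 22 (at t = -60), with v = -3.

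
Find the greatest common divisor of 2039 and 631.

gcd(2039, 631):
  2039 = 3·631 + 146
  631 = 4·146 + 47
  146 = 3·47 + 5
  47 = 9·5 + 2
  5 = 2·2 + 1
  2 = 2·1
so gcd(2039, 631) = 1.

1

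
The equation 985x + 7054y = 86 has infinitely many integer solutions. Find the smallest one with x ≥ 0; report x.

5808

gcd(7054, 985) = 1  (7054 = 7*985 + 159, 985 = 6*159 + 31, 159 = 5*31 + 4, 31 = 7*4 + 3, 4 = 1*3 + 1, 3 = 3*1).
1 divides 86, so solutions exist.
Back-substituting, 985*(-1819) + 7054*(254) = 1.
Scale by 86/1 = 86: (x₀, y₀) = (-156434, 21844).
General solution: x = -156434 + 7054t, y = 21844 - 985t for integer t.
x ≥ 0: smallest is -156434 mod 7054 = 5808 (at t = 23), with y = -811.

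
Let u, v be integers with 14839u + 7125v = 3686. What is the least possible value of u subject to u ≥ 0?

gcd(14839, 7125):
  14839 = 2·7125 + 589
  7125 = 12·589 + 57
  589 = 10·57 + 19
  57 = 3·19
so gcd(14839, 7125) = 19.
19 divides 3686, so solutions exist.
Back-substitute for Bézout coefficients:
  19 = 589 - 10·57
  ... = 14839·(121) + 7125·(-252)
Scale by 3686/19 = 194: (u₀, v₀) = (23474, -48888).
General solution: u = 23474 + 375t, v = -48888 - 781t for integer t.
u ≥ 0: smallest is 23474 mod 375 = 224 (at t = -62), with v = -466.

224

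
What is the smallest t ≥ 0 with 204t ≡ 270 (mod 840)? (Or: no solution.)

no solution

gcd(840, 204) = 12  (840 = 4*204 + 24, 204 = 8*24 + 12, 24 = 2*12).
12 does not divide 270, so the congruence has no solution.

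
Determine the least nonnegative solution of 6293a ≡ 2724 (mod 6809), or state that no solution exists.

gcd(6809, 6293) = 1.
1 divides 2724, so solutions exist.
By Bézout, 6293*(-3101) + 6809*(2866) = 1.
So 6293*(-3101) ≡ 1 (mod 6809); multiply by 2724: a ≡ -8447124 (mod 6809).
Smallest nonnegative: a = -8447124 mod 6809 = 2845.

2845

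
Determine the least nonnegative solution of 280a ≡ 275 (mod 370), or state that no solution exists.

no solution

gcd(370, 280) = 10.
10 does not divide 275, so the congruence has no solution.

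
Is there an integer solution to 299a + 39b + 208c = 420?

no

gcd(299, 39) = 13  (299 = 7*39 + 26, 39 = 1*26 + 13, 26 = 2*13).
gcd(13, 208) = 13.
13 does not divide 420 (remainder 4), so no integer solutions.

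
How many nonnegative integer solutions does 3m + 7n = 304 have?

gcd(7, 3) = 1  (7 = 2·3 + 1, 3 = 3·1).
Back-substituting, 3·(-2) + 7·(1) = 1.
Scale by 304: one solution is (-608, 304). Reduce m mod 7: (1, 43).
General: m = 1 + 7t, n = 43 - 3t.
m ≥ 0 ⇒ t ≥ 0; n ≥ 0 ⇒ t ≤ 14. So t ∈ [0, 14]: 15 solutions.

15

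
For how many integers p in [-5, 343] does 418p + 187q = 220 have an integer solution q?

gcd(418, 187) = 11  (418 = 2×187 + 44, 187 = 4×44 + 11, 44 = 4×11).
Back-substituting, 418×(-4) + 187×(9) = 11.
Scale by 20: particular solution (-80, 180); reduce p mod 17: (5, -10).
General solution: p = 5 + 17t, q = -10 - 38t for integer t.
-5 ≤ 5 + 17t ≤ 343 gives t ∈ [0, 19], which is 20 values.

20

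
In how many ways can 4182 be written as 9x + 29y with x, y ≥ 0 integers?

gcd(29, 9) = 1  (29 = 3*9 + 2, 9 = 4*2 + 1, 2 = 2*1).
Back-substituting, 9*(13) + 29*(-4) = 1.
Scale by 4182: one solution is (54366, -16728). Reduce x mod 29: (20, 138).
General: x = 20 + 29t, y = 138 - 9t.
x ≥ 0 ⇒ t ≥ 0; y ≥ 0 ⇒ t ≤ 15. So t ∈ [0, 15]: 16 solutions.

16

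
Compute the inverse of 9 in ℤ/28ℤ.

gcd(28, 9) = 1  (28 = 3*9 + 1, 9 = 9*1).
Back-substituting, 9*(-3) + 28*(1) = 1.
So 9*-3 ≡ 1 (mod 28), and -3 mod 28 = 25.

25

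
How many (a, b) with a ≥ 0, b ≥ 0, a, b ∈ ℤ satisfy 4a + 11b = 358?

gcd(11, 4) = 1  (11 = 2×4 + 3, 4 = 1×3 + 1, 3 = 3×1).
Back-substituting, 4×(3) + 11×(-1) = 1.
Scale by 358: one solution is (1074, -358). Reduce a mod 11: (7, 30).
General: a = 7 + 11t, b = 30 - 4t.
a ≥ 0 ⇒ t ≥ 0; b ≥ 0 ⇒ t ≤ 7. So t ∈ [0, 7]: 8 solutions.

8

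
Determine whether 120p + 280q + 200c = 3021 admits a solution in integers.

gcd(280, 120):
  280 = 2*120 + 40
  120 = 3*40
so gcd(280, 120) = 40.
gcd(40, 200) = 40.
40 does not divide 3021 (remainder 21), so no integer solutions.

no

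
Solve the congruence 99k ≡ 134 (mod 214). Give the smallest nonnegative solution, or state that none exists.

10

gcd(214, 99):
  214 = 2×99 + 16
  99 = 6×16 + 3
  16 = 5×3 + 1
  3 = 3×1
so gcd(214, 99) = 1.
1 divides 134, so solutions exist.
Back-substitute for Bézout coefficients:
  1 = 16 - 5×3
  ... = 99×(-67) + 214×(31)
So 99×(-67) ≡ 1 (mod 214); multiply by 134: k ≡ -8978 (mod 214).
Smallest nonnegative: k = -8978 mod 214 = 10.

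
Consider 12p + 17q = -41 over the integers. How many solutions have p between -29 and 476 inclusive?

gcd(17, 12):
  17 = 1×12 + 5
  12 = 2×5 + 2
  5 = 2×2 + 1
  2 = 2×1
so gcd(17, 12) = 1.
Back-substitute for Bézout coefficients:
  1 = 5 - 2×2
  ... = 12×(-7) + 17×(5)
Scale by -41: particular solution (287, -205); reduce p mod 17: (15, -13).
General solution: p = 15 + 17t, q = -13 - 12t for integer t.
-29 ≤ 15 + 17t ≤ 476 gives t ∈ [-2, 27], which is 30 values.

30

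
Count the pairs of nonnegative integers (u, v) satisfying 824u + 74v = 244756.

8

gcd(824, 74) = 2.
By Bézout, 824*(15) + 74*(-167) = 2.
One solution: (26, 3018).
General: u = 26 + 37t, v = 3018 - 412t.
u ≥ 0 ⇒ t ≥ 0; v ≥ 0 ⇒ t ≤ 7. So t ∈ [0, 7]: 8 solutions.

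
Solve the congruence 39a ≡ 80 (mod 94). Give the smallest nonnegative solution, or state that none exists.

84

gcd(94, 39):
  94 = 2·39 + 16
  39 = 2·16 + 7
  16 = 2·7 + 2
  7 = 3·2 + 1
  2 = 2·1
so gcd(94, 39) = 1.
1 divides 80, so solutions exist.
Back-substitute for Bézout coefficients:
  1 = 7 - 3·2
  ... = 39·(41) + 94·(-17)
So 39·(41) ≡ 1 (mod 94); multiply by 80: a ≡ 3280 (mod 94).
Smallest nonnegative: a = 3280 mod 94 = 84.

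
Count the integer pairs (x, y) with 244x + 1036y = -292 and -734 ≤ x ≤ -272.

gcd(1036, 244) = 4.
By Bézout, 244×(17) + 1036×(-4) = 4.
Particular solution: (54, -13).
General solution: x = 54 + 259t, y = -13 - 61t for integer t.
-734 ≤ 54 + 259t ≤ -272 gives t ∈ [-3, -2], which is 2 values.

2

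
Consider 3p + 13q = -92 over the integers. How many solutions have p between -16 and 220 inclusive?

18

gcd(13, 3):
  13 = 4×3 + 1
  3 = 3×1
so gcd(13, 3) = 1.
Back-substitute for Bézout coefficients:
  1 = 13 - 4×3
  ... = 3×(-4) + 13×(1)
Scale by -92: particular solution (368, -92); reduce p mod 13: (4, -8).
General solution: p = 4 + 13t, q = -8 - 3t for integer t.
-16 ≤ 4 + 13t ≤ 220 gives t ∈ [-1, 16], which is 18 values.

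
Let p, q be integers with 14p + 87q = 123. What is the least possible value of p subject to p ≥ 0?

gcd(87, 14) = 1.
1 divides 123, so solutions exist.
By Bézout, 14*(-31) + 87*(5) = 1.
Scale by 123/1 = 123: (p₀, q₀) = (-3813, 615).
General solution: p = -3813 + 87t, q = 615 - 14t for integer t.
p ≥ 0: smallest is -3813 mod 87 = 15 (at t = 44), with q = -1.

15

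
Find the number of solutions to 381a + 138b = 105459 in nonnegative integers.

gcd(381, 138):
  381 = 2*138 + 105
  138 = 1*105 + 33
  105 = 3*33 + 6
  33 = 5*6 + 3
  6 = 2*3
so gcd(381, 138) = 3.
Back-substitute for Bézout coefficients:
  3 = 33 - 5*6
  ... = 381*(-21) + 138*(58)
Scale by 35153: one solution is (-738213, 2038874). Reduce a mod 46: (41, 651).
General: a = 41 + 46t, b = 651 - 127t.
a ≥ 0 ⇒ t ≥ 0; b ≥ 0 ⇒ t ≤ 5. So t ∈ [0, 5]: 6 solutions.

6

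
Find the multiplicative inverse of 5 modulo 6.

5

gcd(6, 5) = 1  (6 = 1·5 + 1, 5 = 5·1).
Back-substituting, 5·(-1) + 6·(1) = 1.
So 5·-1 ≡ 1 (mod 6), and -1 mod 6 = 5.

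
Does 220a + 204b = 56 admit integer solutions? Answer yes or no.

gcd(220, 204) = 4  (220 = 1×204 + 16, 204 = 12×16 + 12, 16 = 1×12 + 4, 12 = 3×4).
4 divides 56, so integer solutions exist.

yes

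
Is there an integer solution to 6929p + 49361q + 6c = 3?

yes

gcd(49361, 6929) = 13.
gcd(13, 6) = 1.
1 divides 3, so integer solutions exist.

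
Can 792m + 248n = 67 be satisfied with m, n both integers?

gcd(792, 248) = 8  (792 = 3×248 + 48, 248 = 5×48 + 8, 48 = 6×8).
8 does not divide 67 (remainder 3), so no integer solutions.

no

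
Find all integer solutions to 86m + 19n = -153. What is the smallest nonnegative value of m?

gcd(86, 19) = 1.
1 divides -153, so solutions exist.
By Bézout, 86·(2) + 19·(-9) = 1.
Scale by -153/1 = -153: (m₀, n₀) = (-306, 1377).
General solution: m = -306 + 19t, n = 1377 - 86t for integer t.
m ≥ 0: smallest is -306 mod 19 = 17 (at t = 17), with n = -85.

17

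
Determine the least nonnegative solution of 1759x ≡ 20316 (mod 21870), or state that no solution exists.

4674

gcd(21870, 1759):
  21870 = 12·1759 + 762
  1759 = 2·762 + 235
  762 = 3·235 + 57
  235 = 4·57 + 7
  57 = 8·7 + 1
  7 = 7·1
so gcd(21870, 1759) = 1.
1 divides 20316, so solutions exist.
Back-substitute for Bézout coefficients:
  1 = 57 - 8·7
  ... = 1759·(-3071) + 21870·(247)
So 1759·(-3071) ≡ 1 (mod 21870); multiply by 20316: x ≡ -62390436 (mod 21870).
Smallest nonnegative: x = -62390436 mod 21870 = 4674.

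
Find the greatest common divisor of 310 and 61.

1

gcd(310, 61):
  310 = 5×61 + 5
  61 = 12×5 + 1
  5 = 5×1
so gcd(310, 61) = 1.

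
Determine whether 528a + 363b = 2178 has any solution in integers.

gcd(528, 363) = 33.
33 divides 2178, so integer solutions exist.

yes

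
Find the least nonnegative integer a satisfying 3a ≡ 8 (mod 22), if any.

gcd(22, 3):
  22 = 7×3 + 1
  3 = 3×1
so gcd(22, 3) = 1.
1 divides 8, so solutions exist.
Back-substitute for Bézout coefficients:
  1 = 22 - 7×3
  ... = 3×(-7) + 22×(1)
So 3×(-7) ≡ 1 (mod 22); multiply by 8: a ≡ -56 (mod 22).
Smallest nonnegative: a = -56 mod 22 = 10.

10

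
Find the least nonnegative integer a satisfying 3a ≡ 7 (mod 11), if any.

gcd(11, 3) = 1.
1 divides 7, so solutions exist.
By Bézout, 3*(4) + 11*(-1) = 1.
So 3*(4) ≡ 1 (mod 11); multiply by 7: a ≡ 28 (mod 11).
Smallest nonnegative: a = 28 mod 11 = 6.

6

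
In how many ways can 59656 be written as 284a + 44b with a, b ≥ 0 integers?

19

gcd(284, 44):
  284 = 6×44 + 20
  44 = 2×20 + 4
  20 = 5×4
so gcd(284, 44) = 4.
Back-substitute for Bézout coefficients:
  4 = 44 - 2×20
  ... = 284×(-2) + 44×(13)
Scale by 14914: one solution is (-29828, 193882). Reduce a mod 11: (4, 1330).
General: a = 4 + 11t, b = 1330 - 71t.
a ≥ 0 ⇒ t ≥ 0; b ≥ 0 ⇒ t ≤ 18. So t ∈ [0, 18]: 19 solutions.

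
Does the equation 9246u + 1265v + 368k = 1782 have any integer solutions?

no

gcd(9246, 1265) = 23.
gcd(23, 368) = 23.
23 does not divide 1782 (remainder 11), so no integer solutions.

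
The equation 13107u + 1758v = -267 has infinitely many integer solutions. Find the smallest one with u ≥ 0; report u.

195

gcd(13107, 1758):
  13107 = 7*1758 + 801
  1758 = 2*801 + 156
  801 = 5*156 + 21
  156 = 7*21 + 9
  21 = 2*9 + 3
  9 = 3*3
so gcd(13107, 1758) = 3.
3 divides -267, so solutions exist.
Back-substitute for Bézout coefficients:
  3 = 21 - 2*9
  ... = 13107*(169) + 1758*(-1260)
Scale by -267/3 = -89: (u₀, v₀) = (-15041, 112140).
General solution: u = -15041 + 586t, v = 112140 - 4369t for integer t.
u ≥ 0: smallest is -15041 mod 586 = 195 (at t = 26), with v = -1454.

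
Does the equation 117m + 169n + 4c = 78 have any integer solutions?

yes

gcd(169, 117):
  169 = 1·117 + 52
  117 = 2·52 + 13
  52 = 4·13
so gcd(169, 117) = 13.
gcd(13, 4) = 1.
1 divides 78, so integer solutions exist.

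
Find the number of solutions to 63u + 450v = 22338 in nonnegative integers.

gcd(450, 63) = 9.
By Bézout, 63·(-7) + 450·(1) = 9.
One solution: (26, 46).
General: u = 26 + 50t, v = 46 - 7t.
u ≥ 0 ⇒ t ≥ 0; v ≥ 0 ⇒ t ≤ 6. So t ∈ [0, 6]: 7 solutions.

7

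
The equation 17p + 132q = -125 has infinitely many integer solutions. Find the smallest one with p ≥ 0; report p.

47

gcd(132, 17):
  132 = 7*17 + 13
  17 = 1*13 + 4
  13 = 3*4 + 1
  4 = 4*1
so gcd(132, 17) = 1.
1 divides -125, so solutions exist.
Back-substitute for Bézout coefficients:
  1 = 13 - 3*4
  ... = 17*(-31) + 132*(4)
Scale by -125/1 = -125: (p₀, q₀) = (3875, -500).
General solution: p = 3875 + 132t, q = -500 - 17t for integer t.
p ≥ 0: smallest is 3875 mod 132 = 47 (at t = -29), with q = -7.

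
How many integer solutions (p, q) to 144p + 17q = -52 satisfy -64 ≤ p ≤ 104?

10

gcd(144, 17) = 1  (144 = 8·17 + 8, 17 = 2·8 + 1, 8 = 8·1).
Back-substituting, 144·(-2) + 17·(17) = 1.
Scale by -52: particular solution (104, -884); reduce p mod 17: (2, -20).
General solution: p = 2 + 17t, q = -20 - 144t for integer t.
-64 ≤ 2 + 17t ≤ 104 gives t ∈ [-3, 6], which is 10 values.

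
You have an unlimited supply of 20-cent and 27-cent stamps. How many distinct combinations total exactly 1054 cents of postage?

2

Need nonnegative integers with 20j + 27k = 1054.
gcd(20, 27) = 1, and 20·(-4) + 27·(3) = 1.
So (j₀, k₀) = (-4216, 3162); general j = -4216 + 27t, k = 3162 - 20t.
j ≥ 0 ⇒ t ≥ 157; k ≥ 0 ⇒ t ≤ 158. That's 2 values of t.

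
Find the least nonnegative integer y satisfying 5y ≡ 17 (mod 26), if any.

gcd(26, 5):
  26 = 5*5 + 1
  5 = 5*1
so gcd(26, 5) = 1.
1 divides 17, so solutions exist.
Back-substitute for Bézout coefficients:
  1 = 26 - 5*5
  ... = 5*(-5) + 26*(1)
So 5*(-5) ≡ 1 (mod 26); multiply by 17: y ≡ -85 (mod 26).
Smallest nonnegative: y = -85 mod 26 = 19.

19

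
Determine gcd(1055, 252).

1

gcd(1055, 252):
  1055 = 4·252 + 47
  252 = 5·47 + 17
  47 = 2·17 + 13
  17 = 1·13 + 4
  13 = 3·4 + 1
  4 = 4·1
so gcd(1055, 252) = 1.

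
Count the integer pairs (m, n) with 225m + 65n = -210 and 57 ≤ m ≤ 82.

gcd(225, 65) = 5  (225 = 3·65 + 30, 65 = 2·30 + 5, 30 = 6·5).
Back-substituting, 225·(-2) + 65·(7) = 5.
Scale by -42: particular solution (84, -294); reduce m mod 13: (6, -24).
General solution: m = 6 + 13t, n = -24 - 45t for integer t.
57 ≤ 6 + 13t ≤ 82 gives t ∈ [4, 5], which is 2 values.

2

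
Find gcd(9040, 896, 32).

gcd(9040, 896) = 16  (9040 = 10×896 + 80, 896 = 11×80 + 16, 80 = 5×16).
gcd(16, 32) = 16.

16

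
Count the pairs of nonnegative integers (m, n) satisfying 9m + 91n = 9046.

gcd(91, 9) = 1.
By Bézout, 9×(-10) + 91×(1) = 1.
One solution: (85, 91).
General: m = 85 + 91t, n = 91 - 9t.
m ≥ 0 ⇒ t ≥ 0; n ≥ 0 ⇒ t ≤ 10. So t ∈ [0, 10]: 11 solutions.

11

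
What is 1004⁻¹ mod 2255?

1269

gcd(2255, 1004) = 1  (2255 = 2·1004 + 247, 1004 = 4·247 + 16, 247 = 15·16 + 7, 16 = 2·7 + 2, 7 = 3·2 + 1, 2 = 2·1).
Back-substituting, 1004·(-986) + 2255·(439) = 1.
So 1004·-986 ≡ 1 (mod 2255), and -986 mod 2255 = 1269.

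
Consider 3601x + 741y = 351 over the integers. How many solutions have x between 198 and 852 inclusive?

gcd(3601, 741) = 13  (3601 = 4*741 + 637, 741 = 1*637 + 104, 637 = 6*104 + 13, 104 = 8*13).
Back-substituting, 3601*(7) + 741*(-34) = 13.
Scale by 27: particular solution (189, -918); reduce x mod 57: (18, -87).
General solution: x = 18 + 57t, y = -87 - 277t for integer t.
198 ≤ 18 + 57t ≤ 852 gives t ∈ [4, 14], which is 11 values.

11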